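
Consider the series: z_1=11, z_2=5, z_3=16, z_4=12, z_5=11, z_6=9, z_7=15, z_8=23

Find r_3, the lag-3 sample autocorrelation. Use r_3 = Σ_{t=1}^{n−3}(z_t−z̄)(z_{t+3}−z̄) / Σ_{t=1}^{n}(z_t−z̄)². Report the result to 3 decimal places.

Mean z̄ = (11 + 5 + 16 + 12 + 11 + 9 + 15 + 23)/8 = 12.7500
Σ(z_t−z̄)(z_{t+3}−z̄) = (1.3125) + (13.5625) + (-12.1875) + (-1.6875) + (-17.9375) = -16.9375
Denominator Σ(z_t−z̄)² = 201.5000
r_3 = -16.9375 / 201.5000 = -0.084

-0.084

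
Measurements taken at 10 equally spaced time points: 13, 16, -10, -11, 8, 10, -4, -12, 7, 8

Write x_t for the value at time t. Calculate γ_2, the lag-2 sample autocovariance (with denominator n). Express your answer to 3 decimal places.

-73.700

Mean x̄ = (13 + 16 − 10 − 11 + 8 + 10 − 4 − 12 + 7 + 8)/10 = 2.5000
Σ_{t=1}^{8}(x_t−x̄)(x_{t+2}−x̄) = -737.0000
γ_2 = -737.0000 / 10 = -73.700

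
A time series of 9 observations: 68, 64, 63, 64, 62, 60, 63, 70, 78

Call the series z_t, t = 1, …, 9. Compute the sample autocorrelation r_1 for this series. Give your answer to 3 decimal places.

Mean z̄ = (68 + 64 + 63 + 64 + 62 + 60 + 63 + 70 + 78)/9 = 65.7778
Numerator Σ_{t=1}^{8}(z_t−z̄)(z_{t+1}−z̄) = 90.3951
Denominator Σ(z_t−z̄)² = 241.5556
r_1 = 90.3951 / 241.5556 = 0.374

0.374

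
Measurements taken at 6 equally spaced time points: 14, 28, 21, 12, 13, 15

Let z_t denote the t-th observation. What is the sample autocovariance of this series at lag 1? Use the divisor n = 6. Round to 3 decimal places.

Mean z̄ = (14 + 28 + 21 + 12 + 13 + 15)/6 = 17.1667
Deviations: -3.1667, 10.8333, 3.8333, -5.1667, -4.1667, -2.1667
Σ_{t=1}^{5}(z_t−z̄)(z_{t+1}−z̄) = 17.9722
γ_1 = 17.9722 / 6 = 2.995

2.995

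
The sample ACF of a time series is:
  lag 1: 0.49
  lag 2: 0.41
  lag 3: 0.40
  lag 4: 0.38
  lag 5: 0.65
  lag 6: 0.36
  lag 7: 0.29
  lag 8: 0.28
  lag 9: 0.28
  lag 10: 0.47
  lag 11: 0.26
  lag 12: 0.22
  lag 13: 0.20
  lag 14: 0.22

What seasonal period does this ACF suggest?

5

The largest autocorrelation is r_5 = 0.65; the remaining lags stay at or below 0.49. The elevated value at lag 1 (0.49), dropping to 0.41 at lag 2, reflects decaying short-term dependence rather than seasonality.
The dominant spike at lag 5 indicates a seasonal period of 5.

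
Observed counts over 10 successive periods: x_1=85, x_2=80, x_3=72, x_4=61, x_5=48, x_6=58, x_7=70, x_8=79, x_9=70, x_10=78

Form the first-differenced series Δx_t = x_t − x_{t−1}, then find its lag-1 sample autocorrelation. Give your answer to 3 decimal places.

First differences Δx: -5, -8, -11, -13, 10, 12, 9, -9, 8
Mean of differences = -0.7778
Numerator Σ(Δx_t−Δx̄)(Δx_{t+1}−Δx̄) = 207.6173
Denominator Σ(Δx_t−Δx̄)² = 843.5556
r_1(Δx) = 207.6173 / 843.5556 = 0.246

0.246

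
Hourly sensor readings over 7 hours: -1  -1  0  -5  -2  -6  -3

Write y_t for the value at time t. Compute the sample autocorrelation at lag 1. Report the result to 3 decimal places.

-0.054

Mean ȳ = (-1 − 1 + 0 − 5 − 2 − 6 − 3)/7 = -2.5714
Deviations from mean: 1.5714, 1.5714, 2.5714, -2.4286, 0.5714, -3.4286, -0.4286
Σ(y_t−ȳ)(y_{t+1}−ȳ) = (2.4694) + (4.0408) + (-6.2449) + (-1.3878) + (-1.9592) + (1.4694) = -1.6122
Denominator Σ(y_t−ȳ)² = 29.7143
r_1 = -1.6122 / 29.7143 = -0.054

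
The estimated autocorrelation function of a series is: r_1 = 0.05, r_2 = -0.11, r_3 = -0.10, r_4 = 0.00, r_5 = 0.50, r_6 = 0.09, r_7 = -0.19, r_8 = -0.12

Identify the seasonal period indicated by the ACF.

5

The largest autocorrelation is r_5 = 0.50; the remaining lags stay at or below 0.09.
The dominant spike at lag 5 indicates a seasonal period of 5.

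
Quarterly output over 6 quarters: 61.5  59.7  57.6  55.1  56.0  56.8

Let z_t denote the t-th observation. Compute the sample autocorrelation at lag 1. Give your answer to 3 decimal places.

0.478

Mean z̄ = (61.5 + 59.7 + 57.6 + 55.1 + 56.0 + 56.8)/6 = 57.7833
Numerator Σ_{t=1}^{5}(z_t−z̄)(z_{t+1}−z̄) = 13.8031
Denominator Σ(z_t−z̄)² = 28.8683
r_1 = 13.8031 / 28.8683 = 0.478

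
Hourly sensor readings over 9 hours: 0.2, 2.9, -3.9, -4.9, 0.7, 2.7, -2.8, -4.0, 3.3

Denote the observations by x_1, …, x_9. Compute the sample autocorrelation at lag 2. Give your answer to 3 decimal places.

-0.683

Mean x̄ = (0.2 + 2.9 − 3.9 − 4.9 + 0.7 + 2.7 − 2.8 − 4.0 + 3.3)/9 = -0.6444
Σ(x_t−x̄)(x_{t+2}−x̄) = (-2.7491) + (-15.0836) + (-4.3769) + (-14.2325) + (-2.8980) + (-11.2225) + (-8.5025) = -59.0651
Denominator Σ(x_t−x̄)² = 86.4422
r_2 = -59.0651 / 86.4422 = -0.683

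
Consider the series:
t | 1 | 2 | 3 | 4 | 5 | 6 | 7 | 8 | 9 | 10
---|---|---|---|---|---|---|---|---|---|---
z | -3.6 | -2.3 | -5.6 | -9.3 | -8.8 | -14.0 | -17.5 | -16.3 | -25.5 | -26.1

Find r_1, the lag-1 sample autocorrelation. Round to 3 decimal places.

Mean z̄ = (-3.6 − 2.3 − 5.6 − 9.3 − 8.8 − 14.0 − 17.5 − 16.3 − 25.5 − 26.1)/10 = -12.9000
Numerator Σ_{t=1}^{9}(z_t−z̄)(z_{t+1}−z̄) = 442.3500
Denominator Σ(z_t−z̄)² = 648.8400
r_1 = 442.3500 / 648.8400 = 0.682

0.682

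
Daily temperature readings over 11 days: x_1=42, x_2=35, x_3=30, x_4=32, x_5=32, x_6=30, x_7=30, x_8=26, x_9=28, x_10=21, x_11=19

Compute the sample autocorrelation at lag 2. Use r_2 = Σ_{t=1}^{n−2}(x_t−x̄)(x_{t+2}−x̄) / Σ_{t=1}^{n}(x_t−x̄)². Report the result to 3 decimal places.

0.168

Mean x̄ = (42 + 35 + 30 + 32 + 32 + 30 + 30 + 26 + 28 + 21 + 19)/11 = 29.5455
Numerator Σ_{t=1}^{9}(x_t−x̄)(x_{t+2}−x̄) = 66.6777
Denominator Σ(x_t−x̄)² = 396.7273
r_2 = 66.6777 / 396.7273 = 0.168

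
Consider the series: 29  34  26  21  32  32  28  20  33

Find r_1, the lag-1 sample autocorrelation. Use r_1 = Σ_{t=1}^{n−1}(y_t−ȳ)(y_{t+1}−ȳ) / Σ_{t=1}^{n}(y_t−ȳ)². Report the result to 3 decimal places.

Mean ȳ = (29 + 34 + 26 + 21 + 32 + 32 + 28 + 20 + 33)/9 = 28.3333
Numerator Σ_{t=1}^{8}(y_t−ȳ)(y_{t+1}−ȳ) = -43.1111
Denominator Σ(y_t−ȳ)² = 210.0000
r_1 = -43.1111 / 210.0000 = -0.205

-0.205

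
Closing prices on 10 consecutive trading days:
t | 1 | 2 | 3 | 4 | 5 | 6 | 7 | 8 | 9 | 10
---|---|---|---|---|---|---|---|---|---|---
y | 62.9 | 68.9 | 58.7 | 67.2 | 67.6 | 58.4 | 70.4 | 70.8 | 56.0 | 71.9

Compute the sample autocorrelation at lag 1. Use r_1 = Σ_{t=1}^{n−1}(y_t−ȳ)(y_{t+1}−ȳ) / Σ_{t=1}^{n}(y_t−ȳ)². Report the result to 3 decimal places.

Mean ȳ = (62.9 + 68.9 + 58.7 + 67.2 + 67.6 + 58.4 + 70.4 + 70.8 + 56.0 + 71.9)/10 = 65.2800
Numerator Σ_{t=1}^{9}(y_t−ȳ)(y_{t+1}−ȳ) = -176.1984
Denominator Σ(y_t−ȳ)² = 305.0960
r_1 = -176.1984 / 305.0960 = -0.578

-0.578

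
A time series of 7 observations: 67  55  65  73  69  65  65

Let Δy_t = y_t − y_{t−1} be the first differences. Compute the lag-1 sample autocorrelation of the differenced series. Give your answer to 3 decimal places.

-0.156

First differences Δy: -12, 10, 8, -4, -4, 0
Mean of differences = -0.3333
Numerator Σ(Δy_t−Δȳ)(Δy_{t+1}−Δȳ) = -52.7778
Denominator Σ(Δy_t−Δȳ)² = 339.3333
r_1(Δy) = -52.7778 / 339.3333 = -0.156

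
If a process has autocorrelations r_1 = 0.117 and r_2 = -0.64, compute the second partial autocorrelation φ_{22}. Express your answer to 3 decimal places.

-0.663

φ_{22} = (r_2 − r_1²) / (1 − r_1²)
r_1² = (0.117)² = 0.013689
Numerator = -0.64 − 0.0137 = -0.6537; denominator = 1 − 0.0137 = 0.9863
φ_{22} = -0.6537 / 0.9863 = -0.663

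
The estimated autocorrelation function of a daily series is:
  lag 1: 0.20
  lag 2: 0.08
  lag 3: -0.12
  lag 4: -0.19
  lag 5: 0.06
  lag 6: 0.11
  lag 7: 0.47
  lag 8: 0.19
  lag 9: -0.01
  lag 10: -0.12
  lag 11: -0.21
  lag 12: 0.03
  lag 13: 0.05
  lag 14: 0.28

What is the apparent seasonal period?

7

The largest autocorrelation is r_7 = 0.47, with a weaker echo at lag 14 (0.28); the remaining lags stay at or below 0.20.
The dominant spike at lag 7 indicates a seasonal period of 7.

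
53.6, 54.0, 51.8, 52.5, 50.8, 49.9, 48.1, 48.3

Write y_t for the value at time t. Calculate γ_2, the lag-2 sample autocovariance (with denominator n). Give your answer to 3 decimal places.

Mean ȳ = (53.6 + 54.0 + 51.8 + 52.5 + 50.8 + 49.9 + 48.1 + 48.3)/8 = 51.1250
Deviations: 2.4750, 2.8750, 0.6750, 1.3750, -0.3250, -1.2250, -3.0250, -2.8250
Σ_{t=1}^{6}(y_t−ȳ)(y_{t+2}−ȳ) = 8.1638
γ_2 = 8.1638 / 8 = 1.020

1.020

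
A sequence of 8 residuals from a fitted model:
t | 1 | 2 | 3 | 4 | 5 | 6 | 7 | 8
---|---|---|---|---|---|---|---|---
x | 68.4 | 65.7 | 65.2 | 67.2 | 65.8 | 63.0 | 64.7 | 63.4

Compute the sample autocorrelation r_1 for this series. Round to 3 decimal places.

Mean x̄ = (68.4 + 65.7 + 65.2 + 67.2 + 65.8 + 63.0 + 64.7 + 63.4)/8 = 65.4250
Deviations from mean: 2.9750, 0.2750, -0.2250, 1.7750, 0.3750, -2.4250, -0.7250, -2.0250
Σ(x_t−x̄)(x_{t+1}−x̄) = (0.8181) + (-0.0619) + (-0.3994) + (0.6656) + (-0.9094) + (1.7581) + (1.4681) = 3.3394
Denominator Σ(x_t−x̄)² = 22.7750
r_1 = 3.3394 / 22.7750 = 0.147

0.147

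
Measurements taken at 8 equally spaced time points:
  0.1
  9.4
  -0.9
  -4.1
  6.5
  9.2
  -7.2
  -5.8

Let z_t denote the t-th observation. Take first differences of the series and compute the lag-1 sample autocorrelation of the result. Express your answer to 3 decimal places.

First differences Δz: 9.3, -10.3, -3.2, 10.6, 2.7, -16.4, 1.4
Mean of differences = -0.8429
Numerator Σ(Δz_t−Δz̄)(Δz_{t+1}−Δz̄) = -150.0718
Denominator Σ(Δz_t−Δz̄)² = 588.4171
r_1(Δz) = -150.0718 / 588.4171 = -0.255

-0.255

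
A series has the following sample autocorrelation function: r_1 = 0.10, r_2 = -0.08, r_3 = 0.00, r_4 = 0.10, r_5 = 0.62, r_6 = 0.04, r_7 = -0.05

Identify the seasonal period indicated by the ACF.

5

The largest autocorrelation is r_5 = 0.62; the remaining lags stay at or below 0.10.
The dominant spike at lag 5 indicates a seasonal period of 5.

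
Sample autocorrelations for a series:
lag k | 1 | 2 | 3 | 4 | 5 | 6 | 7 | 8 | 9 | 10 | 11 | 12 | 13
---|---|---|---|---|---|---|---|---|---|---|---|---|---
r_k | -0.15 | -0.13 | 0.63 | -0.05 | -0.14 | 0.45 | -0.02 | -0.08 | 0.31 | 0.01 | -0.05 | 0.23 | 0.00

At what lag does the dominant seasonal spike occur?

3

The largest autocorrelation is r_3 = 0.63, with weaker echoes at lags 6 (0.45), 9 (0.31) and 12 (0.23); the remaining lags stay at or below 0.01.
The dominant spike at lag 3 indicates a seasonal period of 3.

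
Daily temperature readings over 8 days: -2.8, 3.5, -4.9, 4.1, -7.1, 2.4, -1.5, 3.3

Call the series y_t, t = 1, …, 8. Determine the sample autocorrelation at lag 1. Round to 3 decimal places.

Mean ȳ = (-2.8 + 3.5 − 4.9 + 4.1 − 7.1 + 2.4 − 1.5 + 3.3)/8 = -0.3750
Deviations from mean: -2.4250, 3.8750, -4.5250, 4.4750, -6.7250, 2.7750, -1.1250, 3.6750
Σ(y_t−ȳ)(y_{t+1}−ȳ) = (-9.3969) + (-17.5344) + (-20.2494) + (-30.0944) + (-18.6619) + (-3.1219) + (-4.1344) = -103.1931
Denominator Σ(y_t−ȳ)² = 129.0950
r_1 = -103.1931 / 129.0950 = -0.799

-0.799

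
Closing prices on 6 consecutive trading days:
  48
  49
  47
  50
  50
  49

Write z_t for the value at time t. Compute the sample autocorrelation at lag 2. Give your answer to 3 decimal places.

-0.033

Mean z̄ = (48 + 49 + 47 + 50 + 50 + 49)/6 = 48.8333
Deviations from mean: -0.8333, 0.1667, -1.8333, 1.1667, 1.1667, 0.1667
Numerator Σ_{t=1}^{4}(z_t−z̄)(z_{t+2}−z̄) = -0.2222
Denominator Σ(z_t−z̄)² = 6.8333
r_2 = -0.2222 / 6.8333 = -0.033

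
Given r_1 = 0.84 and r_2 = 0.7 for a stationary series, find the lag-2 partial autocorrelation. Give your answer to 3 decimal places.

φ_{22} = (r_2 − r_1²) / (1 − r_1²)
r_1² = (0.84)² = 0.7056
Numerator = 0.7 − 0.7056 = -0.0056; denominator = 1 − 0.7056 = 0.2944
φ_{22} = -0.0056 / 0.2944 = -0.019

-0.019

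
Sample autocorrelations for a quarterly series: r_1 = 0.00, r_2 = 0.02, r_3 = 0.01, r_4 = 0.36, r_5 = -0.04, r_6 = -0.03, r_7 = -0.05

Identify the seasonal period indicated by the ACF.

The largest autocorrelation is r_4 = 0.36; the remaining lags stay at or below 0.02.
The dominant spike at lag 4 indicates a seasonal period of 4.

4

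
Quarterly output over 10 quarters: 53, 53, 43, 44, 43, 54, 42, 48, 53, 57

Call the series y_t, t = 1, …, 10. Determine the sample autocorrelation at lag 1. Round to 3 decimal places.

0.077

Mean ȳ = (53 + 53 + 43 + 44 + 43 + 54 + 42 + 48 + 53 + 57)/10 = 49.0000
Numerator Σ_{t=1}^{9}(y_t−ȳ)(y_{t+1}−ȳ) = 22.0000
Denominator Σ(y_t−ȳ)² = 284.0000
r_1 = 22.0000 / 284.0000 = 0.077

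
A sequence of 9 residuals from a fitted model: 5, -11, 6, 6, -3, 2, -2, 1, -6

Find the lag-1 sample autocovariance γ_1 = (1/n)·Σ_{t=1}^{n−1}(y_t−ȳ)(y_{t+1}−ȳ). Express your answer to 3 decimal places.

-13.475

Mean ȳ = (5 − 11 + 6 + 6 − 3 + 2 − 2 + 1 − 6)/9 = -0.2222
Σ_{t=1}^{8}(y_t−ȳ)(y_{t+1}−ȳ) = -121.2716
γ_1 = -121.2716 / 9 = -13.475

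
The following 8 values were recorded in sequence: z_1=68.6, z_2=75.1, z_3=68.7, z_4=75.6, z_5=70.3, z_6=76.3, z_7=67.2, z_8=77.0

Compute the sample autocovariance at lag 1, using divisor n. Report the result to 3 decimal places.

-11.408

Mean z̄ = (68.6 + 75.1 + 68.7 + 75.6 + 70.3 + 76.3 + 67.2 + 77.0)/8 = 72.3500
Σ_{t=1}^{7}(z_t−z̄)(z_{t+1}−z̄) = -91.2625
γ_1 = -91.2625 / 8 = -11.408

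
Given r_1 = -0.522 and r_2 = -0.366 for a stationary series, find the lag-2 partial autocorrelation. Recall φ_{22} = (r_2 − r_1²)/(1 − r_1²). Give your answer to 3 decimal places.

φ_{22} = (r_2 − r_1²) / (1 − r_1²)
r_1² = (-0.522)² = 0.272484
Numerator = -0.366 − 0.2725 = -0.6385; denominator = 1 − 0.2725 = 0.7275
φ_{22} = -0.6385 / 0.7275 = -0.878

-0.878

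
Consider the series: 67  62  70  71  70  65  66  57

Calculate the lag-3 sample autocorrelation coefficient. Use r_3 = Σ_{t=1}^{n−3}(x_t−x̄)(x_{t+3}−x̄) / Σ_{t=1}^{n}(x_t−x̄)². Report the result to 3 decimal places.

-0.327

Mean x̄ = (67 + 62 + 70 + 71 + 70 + 65 + 66 + 57)/8 = 66.0000
Deviations from mean: 1.0000, -4.0000, 4.0000, 5.0000, 4.0000, -1.0000, 0.0000, -9.0000
Σ(x_t−x̄)(x_{t+3}−x̄) = (5.0000) + (-16.0000) + (-4.0000) + (0.0000) + (-36.0000) = -51.0000
Denominator Σ(x_t−x̄)² = 156.0000
r_3 = -51.0000 / 156.0000 = -0.327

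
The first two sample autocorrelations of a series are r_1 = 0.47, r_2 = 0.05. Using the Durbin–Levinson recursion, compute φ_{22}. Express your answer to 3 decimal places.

-0.219

φ_{22} = (r_2 − r_1²) / (1 − r_1²)
r_1² = (0.47)² = 0.2209
Numerator = 0.05 − 0.2209 = -0.1709; denominator = 1 − 0.2209 = 0.7791
φ_{22} = -0.1709 / 0.7791 = -0.219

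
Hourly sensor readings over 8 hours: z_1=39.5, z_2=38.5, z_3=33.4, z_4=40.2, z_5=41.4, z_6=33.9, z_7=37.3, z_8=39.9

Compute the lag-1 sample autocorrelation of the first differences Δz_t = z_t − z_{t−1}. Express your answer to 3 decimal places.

-0.315

First differences Δz: -1.0, -5.1, 6.8, 1.2, -7.5, 3.4, 2.6
Mean of differences = 0.0571
Numerator Σ(Δz_t−Δz̄)(Δz_{t+1}−Δz̄) = -47.0147
Denominator Σ(Δz_t−Δz̄)² = 149.2371
r_1(Δz) = -47.0147 / 149.2371 = -0.315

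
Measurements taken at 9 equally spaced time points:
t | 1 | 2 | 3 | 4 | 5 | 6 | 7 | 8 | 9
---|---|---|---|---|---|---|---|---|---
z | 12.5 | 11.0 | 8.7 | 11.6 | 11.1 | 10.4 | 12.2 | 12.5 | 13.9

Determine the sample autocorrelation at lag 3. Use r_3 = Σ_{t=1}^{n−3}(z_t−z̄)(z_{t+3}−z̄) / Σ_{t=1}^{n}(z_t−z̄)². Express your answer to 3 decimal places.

0.026

Mean z̄ = (12.5 + 11.0 + 8.7 + 11.6 + 11.1 + 10.4 + 12.2 + 12.5 + 13.9)/9 = 11.5444
Σ(z_t−z̄)(z_{t+3}−z̄) = (0.0531) + (0.2420) + (3.2553) + (0.0364) + (-0.4247) + (-2.6958) = 0.4663
Denominator Σ(z_t−z̄)² = 17.7022
r_3 = 0.4663 / 17.7022 = 0.026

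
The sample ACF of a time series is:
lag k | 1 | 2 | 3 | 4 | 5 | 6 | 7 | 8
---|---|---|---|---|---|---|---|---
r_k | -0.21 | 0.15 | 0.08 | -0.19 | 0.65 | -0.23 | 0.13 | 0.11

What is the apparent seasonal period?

The largest autocorrelation is r_5 = 0.65; the remaining lags stay at or below 0.15.
The dominant spike at lag 5 indicates a seasonal period of 5.

5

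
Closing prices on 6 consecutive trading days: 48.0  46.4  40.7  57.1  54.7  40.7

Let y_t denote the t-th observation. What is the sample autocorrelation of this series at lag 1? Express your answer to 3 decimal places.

Mean ȳ = (48.0 + 46.4 + 40.7 + 57.1 + 54.7 + 40.7)/6 = 47.9333
Deviations from mean: 0.0667, -1.5333, -7.2333, 9.1667, 6.7667, -7.2333
Σ(y_t−ȳ)(y_{t+1}−ȳ) = (-0.1022) + (11.0911) + (-66.3056) + (62.0278) + (-48.9456) = -42.2344
Denominator Σ(y_t−ȳ)² = 236.8133
r_1 = -42.2344 / 236.8133 = -0.178

-0.178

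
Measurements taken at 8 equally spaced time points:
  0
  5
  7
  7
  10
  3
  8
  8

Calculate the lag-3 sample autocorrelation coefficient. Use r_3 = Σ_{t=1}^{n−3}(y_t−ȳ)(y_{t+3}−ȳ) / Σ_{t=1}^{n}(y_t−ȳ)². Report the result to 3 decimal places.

-0.042

Mean ȳ = (0 + 5 + 7 + 7 + 10 + 3 + 8 + 8)/8 = 6.0000
Deviations from mean: -6.0000, -1.0000, 1.0000, 1.0000, 4.0000, -3.0000, 2.0000, 2.0000
Numerator Σ_{t=1}^{5}(y_t−ȳ)(y_{t+3}−ȳ) = -3.0000
Denominator Σ(y_t−ȳ)² = 72.0000
r_3 = -3.0000 / 72.0000 = -0.042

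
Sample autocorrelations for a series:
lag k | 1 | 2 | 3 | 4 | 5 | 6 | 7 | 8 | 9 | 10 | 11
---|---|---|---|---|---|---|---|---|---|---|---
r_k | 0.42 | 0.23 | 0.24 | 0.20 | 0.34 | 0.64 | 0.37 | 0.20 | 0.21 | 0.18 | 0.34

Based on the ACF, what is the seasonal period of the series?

6

The largest autocorrelation is r_6 = 0.64; the remaining lags stay at or below 0.42. The elevated value at lag 1 (0.42), dropping to 0.23 at lag 2, reflects decaying short-term dependence rather than seasonality.
The dominant spike at lag 6 indicates a seasonal period of 6.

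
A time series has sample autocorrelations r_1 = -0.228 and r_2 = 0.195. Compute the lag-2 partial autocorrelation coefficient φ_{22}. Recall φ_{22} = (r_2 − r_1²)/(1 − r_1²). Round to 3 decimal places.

φ_{22} = (r_2 − r_1²) / (1 − r_1²)
r_1² = (-0.228)² = 0.051984
Numerator = 0.195 − 0.0520 = 0.1430; denominator = 1 − 0.0520 = 0.9480
φ_{22} = 0.1430 / 0.9480 = 0.151

0.151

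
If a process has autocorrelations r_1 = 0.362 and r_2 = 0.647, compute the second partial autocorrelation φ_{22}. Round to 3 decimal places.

φ_{22} = (r_2 − r_1²) / (1 − r_1²)
r_1² = (0.362)² = 0.131044
Numerator = 0.647 − 0.1310 = 0.5160; denominator = 1 − 0.1310 = 0.8690
φ_{22} = 0.5160 / 0.8690 = 0.594

0.594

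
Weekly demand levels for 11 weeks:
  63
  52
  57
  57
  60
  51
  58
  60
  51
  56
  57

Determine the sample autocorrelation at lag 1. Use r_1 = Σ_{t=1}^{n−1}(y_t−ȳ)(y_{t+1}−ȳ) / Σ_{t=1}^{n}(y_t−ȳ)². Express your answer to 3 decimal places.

Mean ȳ = (63 + 52 + 57 + 57 + 60 + 51 + 58 + 60 + 51 + 56 + 57)/11 = 56.5455
Numerator Σ_{t=1}^{10}(y_t−ȳ)(y_{t+1}−ȳ) = -68.2066
Denominator Σ(y_t−ȳ)² = 150.7273
r_1 = -68.2066 / 150.7273 = -0.453

-0.453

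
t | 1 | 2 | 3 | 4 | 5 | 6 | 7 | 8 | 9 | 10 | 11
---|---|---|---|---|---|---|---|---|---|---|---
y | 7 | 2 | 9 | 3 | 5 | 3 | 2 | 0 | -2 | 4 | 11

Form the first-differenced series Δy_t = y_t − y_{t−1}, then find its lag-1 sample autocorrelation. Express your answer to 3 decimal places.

-0.266

First differences Δy: -5, 7, -6, 2, -2, -1, -2, -2, 6, 7
Mean of differences = 0.4000
Numerator Σ(Δy_t−Δȳ)(Δy_{t+1}−Δȳ) = -55.9600
Denominator Σ(Δy_t−Δȳ)² = 210.4000
r_1(Δy) = -55.9600 / 210.4000 = -0.266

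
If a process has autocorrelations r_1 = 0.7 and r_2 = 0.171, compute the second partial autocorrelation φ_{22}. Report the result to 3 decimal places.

φ_{22} = (r_2 − r_1²) / (1 − r_1²)
r_1² = (0.7)² = 0.49
Numerator = 0.171 − 0.4900 = -0.3190; denominator = 1 − 0.4900 = 0.5100
φ_{22} = -0.3190 / 0.5100 = -0.625

-0.625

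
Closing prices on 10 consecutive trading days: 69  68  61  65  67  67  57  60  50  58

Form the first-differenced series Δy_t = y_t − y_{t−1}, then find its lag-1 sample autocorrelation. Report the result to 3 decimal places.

First differences Δy: -1, -7, 4, 2, 0, -10, 3, -10, 8
Mean of differences = -1.2222
Numerator Σ(Δy_t−Δȳ)(Δy_{t+1}−Δȳ) = -176.4938
Denominator Σ(Δy_t−Δȳ)² = 329.5556
r_1(Δy) = -176.4938 / 329.5556 = -0.536

-0.536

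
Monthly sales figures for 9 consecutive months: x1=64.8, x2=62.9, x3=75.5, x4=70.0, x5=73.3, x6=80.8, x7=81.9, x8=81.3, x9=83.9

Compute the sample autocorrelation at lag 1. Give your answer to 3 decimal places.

Mean x̄ = (64.8 + 62.9 + 75.5 + 70.0 + 73.3 + 80.8 + 81.9 + 81.3 + 83.9)/9 = 74.9333
Numerator Σ_{t=1}^{8}(x_t−x̄)(x_{t+1}−x̄) = 253.1122
Denominator Σ(x_t−x̄)² = 478.7000
r_1 = 253.1122 / 478.7000 = 0.529

0.529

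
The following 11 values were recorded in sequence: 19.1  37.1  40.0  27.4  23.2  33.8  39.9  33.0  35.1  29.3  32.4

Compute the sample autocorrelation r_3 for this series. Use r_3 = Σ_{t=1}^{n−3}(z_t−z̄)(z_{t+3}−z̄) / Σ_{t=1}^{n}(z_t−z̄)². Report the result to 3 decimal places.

Mean z̄ = (19.1 + 37.1 + 40.0 + 27.4 + 23.2 + 33.8 + 39.9 + 33.0 + 35.1 + 29.3 + 32.4)/11 = 31.8455
Numerator Σ_{t=1}^{8}(z_t−z̄)(z_{t+3}−z̄) = -32.1189
Denominator Σ(z_t−z̄)² = 438.4673
r_3 = -32.1189 / 438.4673 = -0.073

-0.073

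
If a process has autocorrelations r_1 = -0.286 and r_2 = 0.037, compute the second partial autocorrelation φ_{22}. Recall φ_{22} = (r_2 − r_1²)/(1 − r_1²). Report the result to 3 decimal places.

φ_{22} = (r_2 − r_1²) / (1 − r_1²)
r_1² = (-0.286)² = 0.081796
Numerator = 0.037 − 0.0818 = -0.0448; denominator = 1 − 0.0818 = 0.9182
φ_{22} = -0.0448 / 0.9182 = -0.049

-0.049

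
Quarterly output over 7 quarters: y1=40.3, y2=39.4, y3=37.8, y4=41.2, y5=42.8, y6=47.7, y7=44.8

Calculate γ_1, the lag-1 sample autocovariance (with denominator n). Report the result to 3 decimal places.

5.511

Mean ȳ = (40.3 + 39.4 + 37.8 + 41.2 + 42.8 + 47.7 + 44.8)/7 = 42.0000
Σ_{t=1}^{6}(y_t−ȳ)(y_{t+1}−ȳ) = 38.5800
γ_1 = 38.5800 / 7 = 5.511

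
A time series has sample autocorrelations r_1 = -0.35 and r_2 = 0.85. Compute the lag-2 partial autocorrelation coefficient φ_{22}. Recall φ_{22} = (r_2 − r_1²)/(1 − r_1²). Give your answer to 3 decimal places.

φ_{22} = (r_2 − r_1²) / (1 − r_1²)
r_1² = (-0.35)² = 0.1225
Numerator = 0.85 − 0.1225 = 0.7275; denominator = 1 − 0.1225 = 0.8775
φ_{22} = 0.7275 / 0.8775 = 0.829

0.829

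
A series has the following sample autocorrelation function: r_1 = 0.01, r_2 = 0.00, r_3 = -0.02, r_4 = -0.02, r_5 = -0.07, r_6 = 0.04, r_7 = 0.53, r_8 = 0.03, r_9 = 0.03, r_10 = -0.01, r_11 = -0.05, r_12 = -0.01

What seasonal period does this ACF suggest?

7

The largest autocorrelation is r_7 = 0.53; the remaining lags stay at or below 0.04.
The dominant spike at lag 7 indicates a seasonal period of 7.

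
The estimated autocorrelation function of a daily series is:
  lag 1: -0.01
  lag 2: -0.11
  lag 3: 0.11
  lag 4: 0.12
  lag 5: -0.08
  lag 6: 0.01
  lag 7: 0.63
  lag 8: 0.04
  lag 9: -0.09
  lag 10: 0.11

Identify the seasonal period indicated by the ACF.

7

The largest autocorrelation is r_7 = 0.63; the remaining lags stay at or below 0.12.
The dominant spike at lag 7 indicates a seasonal period of 7.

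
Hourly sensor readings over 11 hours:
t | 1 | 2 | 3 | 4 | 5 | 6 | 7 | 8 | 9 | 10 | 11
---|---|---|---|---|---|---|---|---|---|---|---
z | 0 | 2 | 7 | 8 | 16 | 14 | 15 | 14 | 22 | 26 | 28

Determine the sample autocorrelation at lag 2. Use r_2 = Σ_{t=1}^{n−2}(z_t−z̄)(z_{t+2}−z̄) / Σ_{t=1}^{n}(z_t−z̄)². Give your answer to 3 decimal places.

Mean z̄ = (0 + 2 + 7 + 8 + 16 + 14 + 15 + 14 + 22 + 26 + 28)/11 = 13.8182
Numerator Σ_{t=1}^{9}(z_t−z̄)(z_{t+2}−z̄) = 277.5702
Denominator Σ(z_t−z̄)² = 833.6364
r_2 = 277.5702 / 833.6364 = 0.333

0.333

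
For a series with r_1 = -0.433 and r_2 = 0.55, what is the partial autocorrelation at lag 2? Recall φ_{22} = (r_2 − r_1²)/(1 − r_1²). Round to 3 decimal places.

0.446

φ_{22} = (r_2 − r_1²) / (1 − r_1²)
r_1² = (-0.433)² = 0.187489
Numerator = 0.55 − 0.1875 = 0.3625; denominator = 1 − 0.1875 = 0.8125
φ_{22} = 0.3625 / 0.8125 = 0.446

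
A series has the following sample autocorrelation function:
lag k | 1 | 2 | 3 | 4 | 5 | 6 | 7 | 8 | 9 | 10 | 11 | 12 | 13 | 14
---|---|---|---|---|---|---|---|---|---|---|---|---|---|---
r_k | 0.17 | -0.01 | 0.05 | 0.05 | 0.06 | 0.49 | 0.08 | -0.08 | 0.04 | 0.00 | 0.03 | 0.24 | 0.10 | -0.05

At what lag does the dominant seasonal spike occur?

The largest autocorrelation is r_6 = 0.49, with a weaker echo at lag 12 (0.24); the remaining lags stay at or below 0.17.
The dominant spike at lag 6 indicates a seasonal period of 6.

6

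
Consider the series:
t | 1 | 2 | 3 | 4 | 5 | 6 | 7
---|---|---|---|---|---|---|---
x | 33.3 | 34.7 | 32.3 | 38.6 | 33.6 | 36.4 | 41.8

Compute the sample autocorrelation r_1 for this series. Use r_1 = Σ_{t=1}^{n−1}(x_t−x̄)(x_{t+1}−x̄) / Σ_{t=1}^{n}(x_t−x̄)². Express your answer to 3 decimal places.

Mean x̄ = (33.3 + 34.7 + 32.3 + 38.6 + 33.6 + 36.4 + 41.8)/7 = 35.8143
Deviations from mean: -2.5143, -1.1143, -3.5143, 2.7857, -2.2143, 0.5857, 5.9857
Numerator Σ_{t=1}^{6}(x_t−x̄)(x_{t+1}−x̄) = -7.0316
Denominator Σ(x_t−x̄)² = 68.7486
r_1 = -7.0316 / 68.7486 = -0.102

-0.102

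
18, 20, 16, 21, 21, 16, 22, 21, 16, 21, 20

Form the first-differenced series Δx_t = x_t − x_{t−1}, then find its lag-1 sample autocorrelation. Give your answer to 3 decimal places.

First differences Δx: 2, -4, 5, 0, -5, 6, -1, -5, 5, -1
Mean of differences = 0.2000
Numerator Σ(Δx_t−Δx̄)(Δx_{t+1}−Δx̄) = -89.2400
Denominator Σ(Δx_t−Δx̄)² = 157.6000
r_1(Δx) = -89.2400 / 157.6000 = -0.566

-0.566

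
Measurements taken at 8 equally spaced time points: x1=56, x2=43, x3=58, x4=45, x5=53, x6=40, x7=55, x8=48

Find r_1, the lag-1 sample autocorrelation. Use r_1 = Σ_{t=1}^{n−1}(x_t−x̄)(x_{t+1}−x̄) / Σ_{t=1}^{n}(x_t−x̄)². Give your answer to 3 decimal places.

Mean x̄ = (56 + 43 + 58 + 45 + 53 + 40 + 55 + 48)/8 = 49.7500
Deviations from mean: 6.2500, -6.7500, 8.2500, -4.7500, 3.2500, -9.7500, 5.2500, -1.7500
Numerator Σ_{t=1}^{7}(x_t−x̄)(x_{t+1}−x̄) = -244.5625
Denominator Σ(x_t−x̄)² = 311.5000
r_1 = -244.5625 / 311.5000 = -0.785

-0.785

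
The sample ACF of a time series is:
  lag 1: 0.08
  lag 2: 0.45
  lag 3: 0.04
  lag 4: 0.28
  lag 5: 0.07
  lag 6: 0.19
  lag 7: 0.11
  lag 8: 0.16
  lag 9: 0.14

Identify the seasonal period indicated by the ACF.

The largest autocorrelation is r_2 = 0.45, with weaker echoes at lags 4 (0.28), 6 (0.19) and 8 (0.16); the remaining lags stay at or below 0.14.
The dominant spike at lag 2 indicates a seasonal period of 2.

2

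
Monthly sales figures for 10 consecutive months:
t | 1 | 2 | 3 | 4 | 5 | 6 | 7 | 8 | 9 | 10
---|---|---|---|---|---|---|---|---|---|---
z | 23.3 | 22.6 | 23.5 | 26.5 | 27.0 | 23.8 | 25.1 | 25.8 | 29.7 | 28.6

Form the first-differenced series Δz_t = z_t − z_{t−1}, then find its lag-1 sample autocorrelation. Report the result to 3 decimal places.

First differences Δz: -0.7, 0.9, 3.0, 0.5, -3.2, 1.3, 0.7, 3.9, -1.1
Mean of differences = 0.5889
Numerator Σ(Δz_t−Δz̄)(Δz_{t+1}−Δz̄) = -7.3679
Denominator Σ(Δz_t−Δz̄)² = 36.2689
r_1(Δz) = -7.3679 / 36.2689 = -0.203

-0.203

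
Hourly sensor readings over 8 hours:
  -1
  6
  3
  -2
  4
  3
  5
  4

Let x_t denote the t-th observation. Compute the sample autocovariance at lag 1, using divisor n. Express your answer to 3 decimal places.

Mean x̄ = (-1 + 6 + 3 − 2 + 4 + 3 + 5 + 4)/8 = 2.7500
Σ_{t=1}^{7}(x_t−x̄)(x_{t+1}−x̄) = -14.8125
γ_1 = -14.8125 / 8 = -1.852

-1.852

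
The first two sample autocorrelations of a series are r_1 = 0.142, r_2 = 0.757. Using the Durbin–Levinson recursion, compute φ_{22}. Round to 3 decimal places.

φ_{22} = (r_2 − r_1²) / (1 − r_1²)
r_1² = (0.142)² = 0.020164
Numerator = 0.757 − 0.0202 = 0.7368; denominator = 1 − 0.0202 = 0.9798
φ_{22} = 0.7368 / 0.9798 = 0.752

0.752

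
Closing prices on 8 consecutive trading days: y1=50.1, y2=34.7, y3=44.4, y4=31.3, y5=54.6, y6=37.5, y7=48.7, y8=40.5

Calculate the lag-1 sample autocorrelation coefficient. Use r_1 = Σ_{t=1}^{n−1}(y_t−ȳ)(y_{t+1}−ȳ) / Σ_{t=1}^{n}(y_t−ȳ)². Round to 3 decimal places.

Mean ȳ = (50.1 + 34.7 + 44.4 + 31.3 + 54.6 + 37.5 + 48.7 + 40.5)/8 = 42.7250
Deviations from mean: 7.3750, -8.0250, 1.6750, -11.4250, 11.8750, -5.2250, 5.9750, -2.2250
Σ(y_t−ȳ)(y_{t+1}−ȳ) = (-59.1844) + (-13.4419) + (-19.1369) + (-135.6719) + (-62.0469) + (-31.2194) + (-13.2944) = -333.9956
Denominator Σ(y_t−ȳ)² = 461.0950
r_1 = -333.9956 / 461.0950 = -0.724

-0.724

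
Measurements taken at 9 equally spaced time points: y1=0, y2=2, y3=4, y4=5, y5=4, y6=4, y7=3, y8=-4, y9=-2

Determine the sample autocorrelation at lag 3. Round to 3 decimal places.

-0.227

Mean ȳ = (0 + 2 + 4 + 5 + 4 + 4 + 3 − 4 − 2)/9 = 1.7778
Σ(y_t−ȳ)(y_{t+3}−ȳ) = (-5.7284) + (0.4938) + (4.9383) + (3.9383) + (-12.8395) + (-8.3951) = -17.5926
Denominator Σ(y_t−ȳ)² = 77.5556
r_3 = -17.5926 / 77.5556 = -0.227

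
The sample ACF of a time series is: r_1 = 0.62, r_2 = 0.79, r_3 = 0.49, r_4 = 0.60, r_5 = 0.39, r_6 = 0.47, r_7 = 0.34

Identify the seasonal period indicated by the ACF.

The largest autocorrelation is r_2 = 0.79; the remaining lags stay at or below 0.62.
The dominant spike at lag 2 indicates a seasonal period of 2.

2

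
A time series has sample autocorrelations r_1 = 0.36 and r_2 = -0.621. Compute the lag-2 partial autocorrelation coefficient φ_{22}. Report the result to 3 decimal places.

φ_{22} = (r_2 − r_1²) / (1 − r_1²)
r_1² = (0.36)² = 0.1296
Numerator = -0.621 − 0.1296 = -0.7506; denominator = 1 − 0.1296 = 0.8704
φ_{22} = -0.7506 / 0.8704 = -0.862

-0.862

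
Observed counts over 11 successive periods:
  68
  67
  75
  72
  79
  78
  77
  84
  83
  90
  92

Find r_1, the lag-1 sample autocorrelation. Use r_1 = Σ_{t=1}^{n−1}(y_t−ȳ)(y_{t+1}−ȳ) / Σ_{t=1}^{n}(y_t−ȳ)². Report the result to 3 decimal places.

0.609

Mean ȳ = (68 + 67 + 75 + 72 + 79 + 78 + 77 + 84 + 83 + 90 + 92)/11 = 78.6364
Numerator Σ_{t=1}^{10}(y_t−ȳ)(y_{t+1}−ȳ) = 404.6860
Denominator Σ(y_t−ȳ)² = 664.5455
r_1 = 404.6860 / 664.5455 = 0.609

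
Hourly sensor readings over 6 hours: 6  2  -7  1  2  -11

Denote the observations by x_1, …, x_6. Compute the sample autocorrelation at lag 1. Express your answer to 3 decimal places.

-0.158

Mean x̄ = (6 + 2 − 7 + 1 + 2 − 11)/6 = -1.1667
Deviations from mean: 7.1667, 3.1667, -5.8333, 2.1667, 3.1667, -9.8333
Numerator Σ_{t=1}^{5}(x_t−x̄)(x_{t+1}−x̄) = -32.6944
Denominator Σ(x_t−x̄)² = 206.8333
r_1 = -32.6944 / 206.8333 = -0.158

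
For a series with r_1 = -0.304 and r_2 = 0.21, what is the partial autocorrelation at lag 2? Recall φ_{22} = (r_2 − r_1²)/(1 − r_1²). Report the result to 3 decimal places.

0.130

φ_{22} = (r_2 − r_1²) / (1 − r_1²)
r_1² = (-0.304)² = 0.092416
Numerator = 0.21 − 0.0924 = 0.1176; denominator = 1 − 0.0924 = 0.9076
φ_{22} = 0.1176 / 0.9076 = 0.130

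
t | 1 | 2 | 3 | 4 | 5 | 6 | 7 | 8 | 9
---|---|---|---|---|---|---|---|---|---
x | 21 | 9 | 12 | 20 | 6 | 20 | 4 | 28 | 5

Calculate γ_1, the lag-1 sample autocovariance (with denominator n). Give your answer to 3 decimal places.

-50.989

Mean x̄ = (21 + 9 + 12 + 20 + 6 + 20 + 4 + 28 + 5)/9 = 13.8889
Σ_{t=1}^{8}(x_t−x̄)(x_{t+1}−x̄) = -458.9012
γ_1 = -458.9012 / 9 = -50.989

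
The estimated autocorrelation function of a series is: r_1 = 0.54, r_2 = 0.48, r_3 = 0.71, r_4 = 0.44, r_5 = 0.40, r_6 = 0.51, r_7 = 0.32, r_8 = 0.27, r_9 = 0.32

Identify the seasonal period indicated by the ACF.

3

The largest autocorrelation is r_3 = 0.71; the remaining lags stay at or below 0.54. The elevated value at lag 1 (0.54), dropping to 0.48 at lag 2, reflects decaying short-term dependence rather than seasonality.
The dominant spike at lag 3 indicates a seasonal period of 3.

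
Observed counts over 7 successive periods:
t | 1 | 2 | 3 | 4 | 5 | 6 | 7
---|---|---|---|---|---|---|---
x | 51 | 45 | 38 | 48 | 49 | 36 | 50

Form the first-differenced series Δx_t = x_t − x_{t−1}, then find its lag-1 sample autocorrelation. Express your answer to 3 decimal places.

-0.389

First differences Δx: -6, -7, 10, 1, -13, 14
Mean of differences = -0.1667
Numerator Σ(Δx_t−Δx̄)(Δx_{t+1}−Δx̄) = -214.5278
Denominator Σ(Δx_t−Δx̄)² = 550.8333
r_1(Δx) = -214.5278 / 550.8333 = -0.389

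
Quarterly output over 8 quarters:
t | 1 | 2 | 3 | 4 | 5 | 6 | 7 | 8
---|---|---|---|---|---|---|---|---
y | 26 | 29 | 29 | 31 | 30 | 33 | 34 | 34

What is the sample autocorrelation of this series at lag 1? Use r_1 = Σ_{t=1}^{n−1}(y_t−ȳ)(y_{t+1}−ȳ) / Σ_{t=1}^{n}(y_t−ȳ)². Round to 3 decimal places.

Mean ȳ = (26 + 29 + 29 + 31 + 30 + 33 + 34 + 34)/8 = 30.7500
Deviations from mean: -4.7500, -1.7500, -1.7500, 0.2500, -0.7500, 2.2500, 3.2500, 3.2500
Numerator Σ_{t=1}^{7}(y_t−ȳ)(y_{t+1}−ȳ) = 26.9375
Denominator Σ(y_t−ȳ)² = 55.5000
r_1 = 26.9375 / 55.5000 = 0.485

0.485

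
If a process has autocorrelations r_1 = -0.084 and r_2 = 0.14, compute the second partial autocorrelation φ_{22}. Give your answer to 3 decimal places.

φ_{22} = (r_2 − r_1²) / (1 − r_1²)
r_1² = (-0.084)² = 0.007056
Numerator = 0.14 − 0.0071 = 0.1329; denominator = 1 − 0.0071 = 0.9929
φ_{22} = 0.1329 / 0.9929 = 0.134

0.134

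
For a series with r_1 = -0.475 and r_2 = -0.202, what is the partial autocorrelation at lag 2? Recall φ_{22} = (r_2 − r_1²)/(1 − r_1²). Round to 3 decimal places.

-0.552

φ_{22} = (r_2 − r_1²) / (1 − r_1²)
r_1² = (-0.475)² = 0.225625
Numerator = -0.202 − 0.2256 = -0.4276; denominator = 1 − 0.2256 = 0.7744
φ_{22} = -0.4276 / 0.7744 = -0.552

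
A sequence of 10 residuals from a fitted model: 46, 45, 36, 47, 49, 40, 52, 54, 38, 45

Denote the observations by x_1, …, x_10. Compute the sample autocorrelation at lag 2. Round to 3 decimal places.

Mean x̄ = (46 + 45 + 36 + 47 + 49 + 40 + 52 + 54 + 38 + 45)/10 = 45.2000
Numerator Σ_{t=1}^{8}(x_t−x̄)(x_{t+2}−x̄) = -122.6800
Denominator Σ(x_t−x̄)² = 305.6000
r_2 = -122.6800 / 305.6000 = -0.401

-0.401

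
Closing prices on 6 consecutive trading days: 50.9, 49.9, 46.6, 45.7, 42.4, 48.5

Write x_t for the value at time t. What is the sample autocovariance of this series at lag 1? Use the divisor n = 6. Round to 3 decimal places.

Mean x̄ = (50.9 + 49.9 + 46.6 + 45.7 + 42.4 + 48.5)/6 = 47.3333
Deviations: 3.5667, 2.5667, -0.7333, -1.6333, -4.9333, 1.1667
Σ_{t=1}^{5}(x_t−x̄)(x_{t+1}−x̄) = 10.7722
γ_1 = 10.7722 / 6 = 1.795

1.795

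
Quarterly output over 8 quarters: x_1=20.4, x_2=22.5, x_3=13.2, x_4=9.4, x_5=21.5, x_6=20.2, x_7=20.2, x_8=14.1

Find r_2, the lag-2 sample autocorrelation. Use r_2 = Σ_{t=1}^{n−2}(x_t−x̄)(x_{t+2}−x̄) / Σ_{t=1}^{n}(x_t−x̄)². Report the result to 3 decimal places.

-0.561

Mean x̄ = (20.4 + 22.5 + 13.2 + 9.4 + 21.5 + 20.2 + 20.2 + 14.1)/8 = 17.6875
Σ(x_t−x̄)(x_{t+2}−x̄) = (-12.1723) + (-39.8836) + (-17.1086) + (-20.8223) + (9.5789) + (-9.0136) = -89.4216
Denominator Σ(x_t−x̄)² = 159.3688
r_2 = -89.4216 / 159.3688 = -0.561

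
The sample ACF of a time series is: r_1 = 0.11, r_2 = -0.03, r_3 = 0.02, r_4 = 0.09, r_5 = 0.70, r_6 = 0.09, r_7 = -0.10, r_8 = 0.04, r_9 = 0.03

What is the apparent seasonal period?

5

The largest autocorrelation is r_5 = 0.70; the remaining lags stay at or below 0.11.
The dominant spike at lag 5 indicates a seasonal period of 5.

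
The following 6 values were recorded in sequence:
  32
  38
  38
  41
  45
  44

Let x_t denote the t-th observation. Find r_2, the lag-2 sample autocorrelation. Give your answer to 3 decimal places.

Mean x̄ = (32 + 38 + 38 + 41 + 45 + 44)/6 = 39.6667
Numerator Σ_{t=1}^{4}(x_t−x̄)(x_{t+2}−x̄) = 7.4444
Denominator Σ(x_t−x̄)² = 113.3333
r_2 = 7.4444 / 113.3333 = 0.066

0.066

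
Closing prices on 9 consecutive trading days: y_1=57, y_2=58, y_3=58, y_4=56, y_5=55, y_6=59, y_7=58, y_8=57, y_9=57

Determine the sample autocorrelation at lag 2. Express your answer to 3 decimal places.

Mean ȳ = (57 + 58 + 58 + 56 + 55 + 59 + 58 + 57 + 57)/9 = 57.2222
Σ(y_t−ȳ)(y_{t+2}−ȳ) = (-0.1728) + (-0.9506) + (-1.7284) + (-2.1728) + (-1.7284) + (-0.3951) + (-0.1728) = -7.3210
Denominator Σ(y_t−ȳ)² = 11.5556
r_2 = -7.3210 / 11.5556 = -0.634

-0.634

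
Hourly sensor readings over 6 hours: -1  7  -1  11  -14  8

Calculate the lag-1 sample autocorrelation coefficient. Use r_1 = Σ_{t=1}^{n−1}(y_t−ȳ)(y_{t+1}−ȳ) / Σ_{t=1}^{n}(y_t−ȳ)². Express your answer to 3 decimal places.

-0.719

Mean ȳ = (-1 + 7 − 1 + 11 − 14 + 8)/6 = 1.6667
Deviations from mean: -2.6667, 5.3333, -2.6667, 9.3333, -15.6667, 6.3333
Numerator Σ_{t=1}^{5}(y_t−ȳ)(y_{t+1}−ȳ) = -298.7778
Denominator Σ(y_t−ȳ)² = 415.3333
r_1 = -298.7778 / 415.3333 = -0.719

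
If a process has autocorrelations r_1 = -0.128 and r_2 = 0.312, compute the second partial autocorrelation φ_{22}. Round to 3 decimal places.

φ_{22} = (r_2 − r_1²) / (1 − r_1²)
r_1² = (-0.128)² = 0.016384
Numerator = 0.312 − 0.0164 = 0.2956; denominator = 1 − 0.0164 = 0.9836
φ_{22} = 0.2956 / 0.9836 = 0.301

0.301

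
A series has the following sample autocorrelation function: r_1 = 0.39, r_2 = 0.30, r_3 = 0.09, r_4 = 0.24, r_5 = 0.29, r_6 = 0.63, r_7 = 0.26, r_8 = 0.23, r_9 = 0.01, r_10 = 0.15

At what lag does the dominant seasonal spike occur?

6

The largest autocorrelation is r_6 = 0.63; the remaining lags stay at or below 0.39. The elevated value at lag 1 (0.39), dropping to 0.30 at lag 2, reflects decaying short-term dependence rather than seasonality.
The dominant spike at lag 6 indicates a seasonal period of 6.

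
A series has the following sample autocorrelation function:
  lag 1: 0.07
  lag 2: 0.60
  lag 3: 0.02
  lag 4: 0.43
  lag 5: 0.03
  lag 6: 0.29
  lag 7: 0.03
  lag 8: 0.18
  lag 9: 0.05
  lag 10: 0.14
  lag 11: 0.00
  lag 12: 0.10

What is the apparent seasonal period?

2

The largest autocorrelation is r_2 = 0.60, with weaker echoes at lags 4 (0.43), 6 (0.29) and 8 (0.18); the remaining lags stay at or below 0.14.
The dominant spike at lag 2 indicates a seasonal period of 2.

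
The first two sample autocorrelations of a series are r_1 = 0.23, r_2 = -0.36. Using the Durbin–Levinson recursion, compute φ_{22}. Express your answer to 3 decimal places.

φ_{22} = (r_2 − r_1²) / (1 − r_1²)
r_1² = (0.23)² = 0.0529
Numerator = -0.36 − 0.0529 = -0.4129; denominator = 1 − 0.0529 = 0.9471
φ_{22} = -0.4129 / 0.9471 = -0.436

-0.436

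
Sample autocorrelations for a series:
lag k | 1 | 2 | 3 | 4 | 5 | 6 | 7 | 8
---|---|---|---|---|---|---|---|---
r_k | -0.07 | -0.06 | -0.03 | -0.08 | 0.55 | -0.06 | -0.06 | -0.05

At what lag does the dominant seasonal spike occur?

5

The largest autocorrelation is r_5 = 0.55; the remaining lags stay at or below -0.03.
The dominant spike at lag 5 indicates a seasonal period of 5.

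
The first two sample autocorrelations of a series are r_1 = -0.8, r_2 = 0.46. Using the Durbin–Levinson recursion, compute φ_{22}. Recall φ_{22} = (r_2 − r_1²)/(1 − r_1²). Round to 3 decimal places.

-0.500

φ_{22} = (r_2 − r_1²) / (1 − r_1²)
r_1² = (-0.8)² = 0.64
Numerator = 0.46 − 0.6400 = -0.1800; denominator = 1 − 0.6400 = 0.3600
φ_{22} = -0.1800 / 0.3600 = -0.500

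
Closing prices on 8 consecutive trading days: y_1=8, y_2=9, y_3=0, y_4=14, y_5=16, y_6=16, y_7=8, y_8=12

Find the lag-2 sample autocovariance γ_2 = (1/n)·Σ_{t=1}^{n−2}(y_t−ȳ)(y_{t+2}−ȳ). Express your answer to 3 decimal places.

-2.816

Mean ȳ = (8 + 9 + 0 + 14 + 16 + 16 + 8 + 12)/8 = 10.3750
Deviations: -2.3750, -1.3750, -10.3750, 3.6250, 5.6250, 5.6250, -2.3750, 1.6250
Σ_{t=1}^{6}(y_t−ȳ)(y_{t+2}−ȳ) = -22.5313
γ_2 = -22.5313 / 8 = -2.816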